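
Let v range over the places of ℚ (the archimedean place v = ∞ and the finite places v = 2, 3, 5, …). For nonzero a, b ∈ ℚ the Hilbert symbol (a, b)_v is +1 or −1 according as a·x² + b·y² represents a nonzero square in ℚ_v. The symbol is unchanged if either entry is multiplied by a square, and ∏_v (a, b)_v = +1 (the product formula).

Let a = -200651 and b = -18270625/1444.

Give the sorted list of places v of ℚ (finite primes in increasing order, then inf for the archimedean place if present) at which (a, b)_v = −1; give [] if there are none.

[17, 31, 41, inf]

Mod squares: a ≡ -200651, b ≡ -29233. Check v ∈ {∞, 2, 5, 11, 17, 19, 23, 29, 31, 37, 41}.
v=5: a=5^0·(≡4), b=5^4·(≡3) mod 5; (4|5)=+1, (3|5)=-1; (−1)^{0·4·2}·(+1)^4·(-1)^0 = +1.
v=19: a=19^0·(≡8), b=19^-2·(≡15) mod 19; (8|19)=-1, (15|19)=-1; (−1)^{0·-2·9}·(-1)^-2·(-1)^0 = +1.
v=11: a=11^1·(≡8), b=11^0·(≡4) mod 11; (8|11)=-1, (4|11)=+1; (−1)^{1·0·5}·(-1)^0·(+1)^1 = +1.
v=29: a=29^1·(≡12), b=29^0·(≡22) mod 29; (12|29)=-1, (22|29)=+1; (−1)^{1·0·14}·(-1)^0·(+1)^1 = +1.
v=23: a=23^0·(≡1), b=23^1·(≡14) mod 23; (1|23)=+1, (14|23)=-1; (−1)^{0·1·11}·(+1)^1·(-1)^0 = +1.
v=37: a=37^1·(≡16), b=37^0·(≡12) mod 37; (16|37)=+1, (12|37)=+1; (−1)^{1·0·18}·(+1)^0·(+1)^1 = +1.
v=17: a=17^1·(≡12), b=17^0·(≡11) mod 17; (12|17)=-1, (11|17)=-1; (−1)^{1·0·8}·(-1)^0·(-1)^1 = -1.
v=2: v_2(a)=0, v_2(b)=-2; units ≡ 5, 7 (mod 8); ε·ε+αω+βω = 0·1+0·0+-2·1 ≡ 0  ⇒  (a,b)_2 = +1.
v=31: a=31^0·(≡12), b=31^1·(≡5) mod 31; (12|31)=-1, (5|31)=+1; (−1)^{0·1·15}·(-1)^1·(+1)^0 = -1.
v=41: a=41^0·(≡3), b=41^1·(≡5) mod 41; (3|41)=-1, (5|41)=+1; (−1)^{0·1·20}·(-1)^1·(+1)^0 = -1.
v=∞: -200651 < 0 and -29233 < 0  ⇒  (a,b)_∞ = -1.
(-200651, -29233 / ℚ) ramifies at {17, 31, 41, ∞}: a division algebra.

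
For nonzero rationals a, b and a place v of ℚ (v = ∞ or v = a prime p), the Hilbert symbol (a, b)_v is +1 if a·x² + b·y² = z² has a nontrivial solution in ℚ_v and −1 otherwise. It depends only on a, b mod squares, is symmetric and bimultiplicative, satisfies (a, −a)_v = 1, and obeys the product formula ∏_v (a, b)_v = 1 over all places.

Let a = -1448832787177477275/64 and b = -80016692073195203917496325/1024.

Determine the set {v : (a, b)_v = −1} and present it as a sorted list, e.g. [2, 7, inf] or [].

Mod squares: a ≡ -19, b ≡ -322973. Check v ∈ {∞, 2, 3, 5, 7, 19, 29, 37, 43}.
v=29: a=29^2·(≡27), b=29^3·(≡4) mod 29; (27|29)=-1, (4|29)=+1; (−1)^{2·3·14}·(-1)^3·(+1)^2 = -1.
v=2: v_2(a)=-6, v_2(b)=-10; units ≡ 5, 3 (mod 8); ε·ε+αω+βω = 0·1+-6·1+-10·1 ≡ 0  ⇒  (a,b)_2 = +1.
v=43: a=43^2·(≡10), b=43^3·(≡41) mod 43; (10|43)=+1, (41|43)=+1; (−1)^{2·3·21}·(+1)^3·(+1)^2 = +1.
v=19: a=19^3·(≡8), b=19^4·(≡2) mod 19; (8|19)=-1, (2|19)=-1; (−1)^{3·4·9}·(-1)^4·(-1)^3 = -1.
v=5: a=5^2·(≡1), b=5^2·(≡3) mod 5; (1|5)=+1, (3|5)=-1; (−1)^{2·2·2}·(+1)^2·(-1)^2 = +1.
v=∞: -19 < 0 and -322973 < 0  ⇒  (a,b)_∞ = -1.
v=3: a=3^4·(≡2), b=3^6·(≡1) mod 3; (2|3)=-1, (1|3)=+1; (−1)^{4·6·1}·(-1)^6·(+1)^4 = +1.
v=37: a=37^2·(≡22), b=37^3·(≡30) mod 37; (22|37)=-1, (30|37)=+1; (−1)^{2·3·18}·(-1)^3·(+1)^2 = -1.
v=7: a=7^2·(≡1), b=7^3·(≡3) mod 7; (1|7)=+1, (3|7)=-1; (−1)^{2·3·3}·(+1)^3·(-1)^2 = +1.
Ram(-19, -322973) = {19, 29, 37, ∞}; no ℚ_19-point on the conic.

[19, 29, 37, inf]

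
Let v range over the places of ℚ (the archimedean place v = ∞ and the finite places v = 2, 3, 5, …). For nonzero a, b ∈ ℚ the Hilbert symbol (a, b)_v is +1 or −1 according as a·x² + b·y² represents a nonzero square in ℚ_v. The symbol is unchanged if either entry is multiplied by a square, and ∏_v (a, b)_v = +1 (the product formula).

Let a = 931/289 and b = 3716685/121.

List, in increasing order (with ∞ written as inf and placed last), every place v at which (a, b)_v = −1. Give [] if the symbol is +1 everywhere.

[7, 23]

Mod squares: a ≡ 19, b ≡ 45885. Check v ∈ {∞, 2, 3, 5, 7, 11, 17, 19, 23}.
v=2: v_2(a)=0, v_2(b)=0; units ≡ 3, 5 (mod 8); ε·ε+αω+βω = 1·0+0·1+0·1 ≡ 0  ⇒  (a,b)_2 = +1.
v=11: a=11^0·(≡6), b=11^-2·(≡5) mod 11; (6|11)=-1, (5|11)=+1; (−1)^{0·-2·5}·(-1)^-2·(+1)^0 = +1.
v=5: a=5^0·(≡4), b=5^1·(≡2) mod 5; (4|5)=+1, (2|5)=-1; (−1)^{0·1·2}·(+1)^1·(-1)^0 = +1.
v=∞: 19 > 0 and 45885 > 0  ⇒  (a,b)_∞ = +1.
v=7: a=7^2·(≡6), b=7^1·(≡6) mod 7; (6|7)=-1, (6|7)=-1; (−1)^{2·1·3}·(-1)^1·(-1)^2 = -1.
v=17: a=17^-2·(≡13), b=17^0·(≡13) mod 17; (13|17)=+1, (13|17)=+1; (−1)^{-2·0·8}·(+1)^0·(+1)^-2 = +1.
v=23: a=23^0·(≡15), b=23^1·(≡11) mod 23; (15|23)=-1, (11|23)=-1; (−1)^{0·1·11}·(-1)^1·(-1)^0 = -1.
v=19: a=19^1·(≡17), b=19^1·(≡15) mod 19; (17|19)=+1, (15|19)=-1; (−1)^{1·1·9}·(+1)^1·(-1)^1 = +1.
v=3: a=3^0·(≡1), b=3^5·(≡1) mod 3; (1|3)=+1, (1|3)=+1; (−1)^{0·5·1}·(+1)^5·(+1)^0 = +1.
Ram(19, 45885) = {7, 23}; no ℚ_7-point on the conic.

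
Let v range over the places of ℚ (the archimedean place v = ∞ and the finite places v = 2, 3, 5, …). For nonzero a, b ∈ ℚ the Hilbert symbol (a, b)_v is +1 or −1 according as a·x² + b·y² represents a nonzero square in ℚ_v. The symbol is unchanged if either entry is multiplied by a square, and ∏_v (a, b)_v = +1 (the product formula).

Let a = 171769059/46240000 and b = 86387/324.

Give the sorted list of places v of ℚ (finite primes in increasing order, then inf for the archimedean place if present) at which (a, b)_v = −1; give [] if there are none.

[2, 3, 37, 43]

(a, b) ≡ (3219, 1763) mod (ℚ^×)²; places V = {2, 3, 5, 7, 11, 17, 29, 37, 41, 43, ∞}.
(a,b)_∞: sgn(3219)=+, sgn(1763)=+, so +1.
(a,b)_37: α=1, u≡2; β=0, v≡5 (mod 37); (2|37)=-1, (5|37)=-1; sign (−1)^0·-1^0·-1^1 = -1.
(a,b)_5: α=-4, u≡1; β=0, v≡3 (mod 5); (1|5)=+1, (3|5)=-1; sign (−1)^0·+1^0·-1^-4 = +1.
(a,b)_17: α=-2, u≡3; β=0, v≡10 (mod 17); (3|17)=-1, (10|17)=-1; sign (−1)^0·-1^0·-1^-2 = +1.
(a,b)_29: α=1, u≡9; β=0, v≡5 (mod 29); (9|29)=+1, (5|29)=+1; sign (−1)^0·+1^0·+1^1 = +1.
(a,b)_43: α=0, u≡29; β=1, v≡35 (mod 43); (29|43)=-1, (35|43)=+1; sign (−1)^0·-1^1·+1^0 = -1.
(a,b)_7: α=2, u≡5; β=2, v≡3 (mod 7); (5|7)=-1, (3|7)=-1; sign (−1)^0·-1^2·-1^2 = +1.
(a,b)_11: α=2, u≡10; β=0, v≡3 (mod 11); (10|11)=-1, (3|11)=+1; sign (−1)^0·-1^0·+1^2 = +1.
(a,b)_41: α=0, u≡39; β=1, v≡37 (mod 41); (39|41)=+1, (37|41)=+1; sign (−1)^0·+1^1·+1^0 = +1.
(a,b)_2: α=-8, β=-2; u≡3, v≡3 (mod 8); ε(u)ε(v)=1·1, αω(v)=-8·1, βω(u)=-2·1; sum ≡ 1  ⇒  -1.
(a,b)_3: α=3, u≡2; β=-4, v≡2 (mod 3); (2|3)=-1, (2|3)=-1; sign (−1)^0·-1^-4·-1^3 = -1.
Ram(3219, 1763) = {2, 3, 37, 43}; no ℚ_2-point on the conic.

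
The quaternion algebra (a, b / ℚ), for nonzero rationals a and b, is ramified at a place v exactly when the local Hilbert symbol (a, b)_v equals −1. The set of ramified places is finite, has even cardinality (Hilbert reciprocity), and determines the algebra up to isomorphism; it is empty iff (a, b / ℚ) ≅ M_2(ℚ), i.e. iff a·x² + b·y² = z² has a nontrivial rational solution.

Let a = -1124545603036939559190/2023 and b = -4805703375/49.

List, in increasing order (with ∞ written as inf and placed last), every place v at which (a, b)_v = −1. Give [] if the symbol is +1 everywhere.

(a, b) ≡ (-2170, -140415) mod (ℚ^×)²; places V = {2, 3, 5, 7, 11, 13, 17, 23, 31, 37, 47, ∞}.
(a,b)_3: α=4, u≡2; β=1, v≡1 (mod 3); (2|3)=-1, (1|3)=+1; sign (−1)^0·-1^1·+1^4 = -1.
(a,b)_47: α=2, u≡19; β=0, v≡24 (mod 47); (19|47)=-1, (24|47)=+1; sign (−1)^0·-1^0·+1^2 = +1.
(a,b)_∞: sgn(-2170)=−, sgn(-140415)=−, so -1.
(a,b)_2: α=1, β=0; u≡3, v≡1 (mod 8); ε(u)ε(v)=1·0, αω(v)=1·0, βω(u)=0·1; sum ≡ 0  ⇒  +1.
(a,b)_11: α=2, u≡6; β=1, v≡7 (mod 11); (6|11)=-1, (7|11)=-1; sign (−1)^0·-1^1·-1^2 = -1.
(a,b)_7: α=-1, u≡3; β=-2, v≡3 (mod 7); (3|7)=-1, (3|7)=-1; sign (−1)^0·-1^-2·-1^-1 = -1.
(a,b)_5: α=1, u≡4; β=3, v≡2 (mod 5); (4|5)=+1, (2|5)=-1; sign (−1)^0·+1^3·-1^1 = -1.
(a,b)_17: α=-2, u≡12; β=0, v≡7 (mod 17); (12|17)=-1, (7|17)=-1; sign (−1)^0·-1^0·-1^-2 = +1.
(a,b)_31: α=1, u≡30; β=0, v≡6 (mod 31); (30|31)=-1, (6|31)=-1; sign (−1)^0·-1^0·-1^1 = -1.
(a,b)_13: α=2, u≡10; β=0, v≡6 (mod 13); (10|13)=+1, (6|13)=-1; sign (−1)^0·+1^0·-1^2 = +1.
(a,b)_23: α=2, u≡20; β=1, v≡12 (mod 23); (20|23)=-1, (12|23)=+1; sign (−1)^0·-1^1·+1^2 = -1.
(a,b)_37: α=4, u≡18; β=3, v≡21 (mod 37); (18|37)=-1, (21|37)=+1; sign (−1)^0·-1^3·+1^4 = -1.
Ram(-2170, -140415) = {3, 5, 7, 11, 23, 31, 37, ∞}; no ℚ_3-point on the conic.

[3, 5, 7, 11, 23, 31, 37, inf]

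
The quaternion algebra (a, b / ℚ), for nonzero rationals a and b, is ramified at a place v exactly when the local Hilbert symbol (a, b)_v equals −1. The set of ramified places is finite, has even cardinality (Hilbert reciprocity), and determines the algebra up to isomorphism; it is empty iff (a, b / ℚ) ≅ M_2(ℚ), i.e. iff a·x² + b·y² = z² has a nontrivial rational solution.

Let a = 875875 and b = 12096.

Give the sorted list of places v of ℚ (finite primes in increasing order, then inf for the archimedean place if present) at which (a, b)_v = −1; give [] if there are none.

(a, b) ≡ (715, 21) mod (ℚ^×)²; places V = {2, 3, 5, 7, 11, 13, ∞}.
(a,b)_7: α=2, u≡4; β=1, v≡6 (mod 7); (4|7)=+1, (6|7)=-1; sign (−1)^0·+1^1·-1^2 = +1.
(a,b)_∞: sgn(715)=+, sgn(21)=+, so +1.
(a,b)_5: α=3, u≡2; β=0, v≡1 (mod 5); (2|5)=-1, (1|5)=+1; sign (−1)^0·-1^0·+1^3 = +1.
(a,b)_3: α=0, u≡1; β=3, v≡1 (mod 3); (1|3)=+1, (1|3)=+1; sign (−1)^0·+1^3·+1^0 = +1.
(a,b)_13: α=1, u≡9; β=0, v≡6 (mod 13); (9|13)=+1, (6|13)=-1; sign (−1)^0·+1^0·-1^1 = -1.
(a,b)_2: α=0, β=6; u≡3, v≡5 (mod 8); ε(u)ε(v)=1·0, αω(v)=0·1, βω(u)=6·1; sum ≡ 0  ⇒  +1.
(a,b)_11: α=1, u≡7; β=0, v≡7 (mod 11); (7|11)=-1, (7|11)=-1; sign (−1)^0·-1^0·-1^1 = -1.
|Ram(715, 21)| = 2, even; anisotropic at {11, 13}.

[11, 13]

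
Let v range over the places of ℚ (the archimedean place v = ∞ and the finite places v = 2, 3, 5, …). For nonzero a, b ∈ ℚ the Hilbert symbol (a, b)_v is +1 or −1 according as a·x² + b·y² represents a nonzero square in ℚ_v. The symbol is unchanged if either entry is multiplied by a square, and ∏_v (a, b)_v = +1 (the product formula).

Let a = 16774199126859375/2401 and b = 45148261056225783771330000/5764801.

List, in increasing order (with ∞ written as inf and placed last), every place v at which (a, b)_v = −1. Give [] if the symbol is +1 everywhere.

Mod squares: a ≡ 31, b ≡ 20677. Check v ∈ {∞, 2, 3, 5, 7, 23, 29, 31}.
v=7: a=7^-4·(≡5), b=7^-8·(≡6) mod 7; (5|7)=-1, (6|7)=-1; (−1)^{-4·-8·3}·(-1)^-8·(-1)^-4 = +1.
v=5: a=5^6·(≡4), b=5^4·(≡3) mod 5; (4|5)=+1, (3|5)=-1; (−1)^{6·4·2}·(+1)^4·(-1)^6 = +1.
v=2: v_2(a)=0, v_2(b)=4; units ≡ 7, 5 (mod 8); ε·ε+αω+βω = 1·0+0·1+4·0 ≡ 0  ⇒  (a,b)_2 = +1.
v=29: a=29^2·(≡12), b=29^3·(≡19) mod 29; (12|29)=-1, (19|29)=-1; (−1)^{2·3·14}·(-1)^3·(-1)^2 = -1.
v=31: a=31^3·(≡2), b=31^5·(≡8) mod 31; (2|31)=+1, (8|31)=+1; (−1)^{3·5·15}·(+1)^5·(+1)^3 = -1.
v=3: a=3^4·(≡1), b=3^12·(≡1) mod 3; (1|3)=+1, (1|3)=+1; (−1)^{4·12·1}·(+1)^12·(+1)^4 = +1.
v=23: a=23^2·(≡4), b=23^3·(≡4) mod 23; (4|23)=+1, (4|23)=+1; (−1)^{2·3·11}·(+1)^3·(+1)^2 = +1.
v=∞: 31 > 0 and 20677 > 0  ⇒  (a,b)_∞ = +1.
(31, 20677 / ℚ) ramifies at {29, 31}: a division algebra.

[29, 31]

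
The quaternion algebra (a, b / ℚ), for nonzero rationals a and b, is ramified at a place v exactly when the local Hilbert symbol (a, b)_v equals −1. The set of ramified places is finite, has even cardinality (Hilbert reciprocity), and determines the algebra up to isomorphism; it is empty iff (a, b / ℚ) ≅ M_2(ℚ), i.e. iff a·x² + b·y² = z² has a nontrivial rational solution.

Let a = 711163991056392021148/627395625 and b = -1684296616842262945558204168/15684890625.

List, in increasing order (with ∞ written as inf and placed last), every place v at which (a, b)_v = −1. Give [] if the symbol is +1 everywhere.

Mod squares: a ≡ 119, b ≡ -34034. Check v ∈ {∞, 2, 3, 5, 7, 11, 13, 17, 31}.
v=17: a=17^-1·(≡7), b=17^-1·(≡1) mod 17; (7|17)=-1, (1|17)=+1; (−1)^{-1·-1·8}·(-1)^-1·(+1)^-1 = -1.
v=2: v_2(a)=2, v_2(b)=3; units ≡ 7, 7 (mod 8); ε·ε+αω+βω = 1·1+2·0+3·0 ≡ 1  ⇒  (a,b)_2 = -1.
v=11: a=11^2·(≡1), b=11^3·(≡10) mod 11; (1|11)=+1, (10|11)=-1; (−1)^{2·3·5}·(+1)^3·(-1)^2 = +1.
v=13: a=13^6·(≡2), b=13^9·(≡11) mod 13; (2|13)=-1, (11|13)=-1; (−1)^{6·9·6}·(-1)^9·(-1)^6 = -1.
v=31: a=31^6·(≡23), b=31^6·(≡4) mod 31; (23|31)=-1, (4|31)=+1; (−1)^{6·6·15}·(-1)^6·(+1)^6 = +1.
v=5: a=5^-4·(≡1), b=5^-6·(≡4) mod 5; (1|5)=+1, (4|5)=+1; (−1)^{-4·-6·2}·(+1)^-6·(+1)^-4 = +1.
v=3: a=3^-10·(≡2), b=3^-10·(≡1) mod 3; (2|3)=-1, (1|3)=+1; (−1)^{-10·-10·1}·(-1)^-10·(+1)^-10 = +1.
v=∞: 119 > 0 and -34034 < 0  ⇒  (a,b)_∞ = +1.
v=7: a=7^3·(≡5), b=7^5·(≡3) mod 7; (5|7)=-1, (3|7)=-1; (−1)^{3·5·3}·(-1)^5·(-1)^3 = -1.
|Ram(119, -34034)| = 4, even; anisotropic at {2, 7, 13, 17}.

[2, 7, 13, 17]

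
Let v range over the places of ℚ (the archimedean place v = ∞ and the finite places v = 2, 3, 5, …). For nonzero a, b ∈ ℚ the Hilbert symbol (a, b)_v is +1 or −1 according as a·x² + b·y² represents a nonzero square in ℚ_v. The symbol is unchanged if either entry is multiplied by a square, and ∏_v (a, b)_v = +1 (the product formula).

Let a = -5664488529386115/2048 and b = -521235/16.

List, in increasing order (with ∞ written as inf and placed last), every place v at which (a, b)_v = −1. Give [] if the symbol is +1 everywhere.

[2, 5, 13, inf]

Mod squares: a ≡ -1430, b ≡ -715. Check v ∈ {∞, 2, 3, 5, 11, 13}.
v=∞: -1430 < 0 and -715 < 0  ⇒  (a,b)_∞ = -1.
v=5: a=5^1·(≡4), b=5^1·(≡3) mod 5; (4|5)=+1, (3|5)=-1; (−1)^{1·1·2}·(+1)^1·(-1)^1 = -1.
v=3: a=3^18·(≡1), b=3^6·(≡2) mod 3; (1|3)=+1, (2|3)=-1; (−1)^{18·6·1}·(+1)^6·(-1)^18 = +1.
v=2: v_2(a)=-11, v_2(b)=-4; units ≡ 5, 5 (mod 8); ε·ε+αω+βω = 0·0+-11·1+-4·1 ≡ 1  ⇒  (a,b)_2 = -1.
v=13: a=13^3·(≡2), b=13^1·(≡12) mod 13; (2|13)=-1, (12|13)=+1; (−1)^{3·1·6}·(-1)^1·(+1)^3 = -1.
v=11: a=11^3·(≡10), b=11^1·(≡5) mod 11; (10|11)=-1, (5|11)=+1; (−1)^{3·1·5}·(-1)^1·(+1)^3 = +1.
|Ram(-1430, -715)| = 4, even; anisotropic at {2, 5, 13, ∞}.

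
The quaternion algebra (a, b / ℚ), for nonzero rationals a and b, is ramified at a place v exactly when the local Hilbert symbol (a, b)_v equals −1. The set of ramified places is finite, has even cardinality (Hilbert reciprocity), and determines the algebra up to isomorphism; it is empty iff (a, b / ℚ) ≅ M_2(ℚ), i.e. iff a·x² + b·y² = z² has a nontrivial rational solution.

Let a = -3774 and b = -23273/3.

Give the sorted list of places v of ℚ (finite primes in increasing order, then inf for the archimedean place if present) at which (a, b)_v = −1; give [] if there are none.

Mod squares: a ≡ -3774, b ≡ -51. Check v ∈ {∞, 2, 3, 17, 37}.
v=37: a=37^1·(≡9), b=37^2·(≡19) mod 37; (9|37)=+1, (19|37)=-1; (−1)^{1·2·18}·(+1)^2·(-1)^1 = -1.
v=17: a=17^1·(≡16), b=17^1·(≡14) mod 17; (16|17)=+1, (14|17)=-1; (−1)^{1·1·8}·(+1)^1·(-1)^1 = -1.
v=2: v_2(a)=1, v_2(b)=0; units ≡ 1, 5 (mod 8); ε·ε+αω+βω = 0·0+1·1+0·0 ≡ 1  ⇒  (a,b)_2 = -1.
v=3: a=3^1·(≡2), b=3^-1·(≡1) mod 3; (2|3)=-1, (1|3)=+1; (−1)^{1·-1·1}·(-1)^-1·(+1)^1 = +1.
v=∞: -3774 < 0 and -51 < 0  ⇒  (a,b)_∞ = -1.
|Ram(-3774, -51)| = 4, even; anisotropic at {2, 17, 37, ∞}.

[2, 17, 37, inf]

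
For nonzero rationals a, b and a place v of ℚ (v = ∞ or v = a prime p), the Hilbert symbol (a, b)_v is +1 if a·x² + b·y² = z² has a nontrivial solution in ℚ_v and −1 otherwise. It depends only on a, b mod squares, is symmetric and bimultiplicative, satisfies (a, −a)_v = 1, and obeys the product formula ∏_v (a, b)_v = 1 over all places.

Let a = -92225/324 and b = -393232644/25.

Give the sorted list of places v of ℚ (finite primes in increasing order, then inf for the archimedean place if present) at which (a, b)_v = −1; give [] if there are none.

[2, 17, 31, inf]

Mod squares: a ≡ -3689, b ≡ -24769. Check v ∈ {∞, 2, 3, 5, 7, 17, 31, 47}.
v=∞: -3689 < 0 and -24769 < 0  ⇒  (a,b)_∞ = -1.
v=7: a=7^1·(≡3), b=7^2·(≡2) mod 7; (3|7)=-1, (2|7)=+1; (−1)^{1·2·3}·(-1)^2·(+1)^1 = +1.
v=5: a=5^2·(≡4), b=5^-2·(≡1) mod 5; (4|5)=+1, (1|5)=+1; (−1)^{2·-2·2}·(+1)^-2·(+1)^2 = +1.
v=2: v_2(a)=-2, v_2(b)=2; units ≡ 7, 7 (mod 8); ε·ε+αω+βω = 1·1+-2·0+2·0 ≡ 1  ⇒  (a,b)_2 = -1.
v=47: a=47^0·(≡21), b=47^1·(≡4) mod 47; (21|47)=+1, (4|47)=+1; (−1)^{0·1·23}·(+1)^1·(+1)^0 = +1.
v=17: a=17^1·(≡15), b=17^1·(≡3) mod 17; (15|17)=+1, (3|17)=-1; (−1)^{1·1·8}·(+1)^1·(-1)^1 = -1.
v=3: a=3^-4·(≡1), b=3^4·(≡2) mod 3; (1|3)=+1, (2|3)=-1; (−1)^{-4·4·1}·(+1)^4·(-1)^-4 = +1.
v=31: a=31^1·(≡20), b=31^1·(≡16) mod 31; (20|31)=+1, (16|31)=+1; (−1)^{1·1·15}·(+1)^1·(+1)^1 = -1.
|Ram(-3689, -24769)| = 4, even; anisotropic at {2, 17, 31, ∞}.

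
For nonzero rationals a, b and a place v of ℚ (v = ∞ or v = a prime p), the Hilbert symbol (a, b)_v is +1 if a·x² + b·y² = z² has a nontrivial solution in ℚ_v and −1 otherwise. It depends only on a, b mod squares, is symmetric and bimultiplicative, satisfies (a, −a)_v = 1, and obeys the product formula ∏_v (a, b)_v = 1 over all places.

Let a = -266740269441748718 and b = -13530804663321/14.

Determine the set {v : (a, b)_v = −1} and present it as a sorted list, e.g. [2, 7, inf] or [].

[11, 19, 23, 29, 37, inf]

(a, b) ≡ (-3139598, -131054) mod (ℚ^×)²; places V = {2, 3, 7, 11, 19, 23, 29, 37, ∞}.
(a,b)_3: α=0, u≡1; β=2, v≡1 (mod 3); (1|3)=+1, (1|3)=+1; sign (−1)^0·+1^2·+1^0 = +1.
(a,b)_∞: sgn(-3139598)=−, sgn(-131054)=−, so -1.
(a,b)_11: α=1, u≡10; β=1, v≡10 (mod 11); (10|11)=-1, (10|11)=-1; sign (−1)^1·-1^1·-1^1 = -1.
(a,b)_29: α=3, u≡5; β=2, v≡3 (mod 29); (5|29)=+1, (3|29)=-1; sign (−1)^0·+1^2·-1^3 = -1.
(a,b)_37: α=1, u≡29; β=1, v≡34 (mod 37); (29|37)=-1, (34|37)=+1; sign (−1)^0·-1^1·+1^1 = -1.
(a,b)_7: α=1, u≡4; β=-1, v≡3 (mod 7); (4|7)=+1, (3|7)=-1; sign (−1)^1·+1^-1·-1^1 = +1.
(a,b)_19: α=3, u≡7; β=2, v≡10 (mod 19); (7|19)=+1, (10|19)=-1; sign (−1)^0·+1^2·-1^3 = -1.
(a,b)_2: α=1, β=-1; u≡1, v≡1 (mod 8); ε(u)ε(v)=0·0, αω(v)=1·0, βω(u)=-1·0; sum ≡ 0  ⇒  +1.
(a,b)_23: α=4, u≡17; β=3, v≡16 (mod 23); (17|23)=-1, (16|23)=+1; sign (−1)^0·-1^3·+1^4 = -1.
Ram(-3139598, -131054) = {11, 19, 23, 29, 37, ∞}; no ℚ_11-point on the conic.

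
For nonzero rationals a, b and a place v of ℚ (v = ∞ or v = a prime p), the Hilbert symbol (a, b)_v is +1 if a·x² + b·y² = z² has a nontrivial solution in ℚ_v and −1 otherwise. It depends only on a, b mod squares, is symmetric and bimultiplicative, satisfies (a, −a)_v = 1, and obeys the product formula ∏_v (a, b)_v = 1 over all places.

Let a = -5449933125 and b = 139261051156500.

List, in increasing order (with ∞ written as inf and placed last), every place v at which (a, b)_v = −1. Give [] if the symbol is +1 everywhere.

Mod squares: a ≡ -13, b ≡ 1365. Check v ∈ {∞, 2, 3, 5, 7, 13}.
v=∞: -13 < 0 and 1365 > 0  ⇒  (a,b)_∞ = +1.
v=3: a=3^4·(≡2), b=3^7·(≡2) mod 3; (2|3)=-1, (2|3)=-1; (−1)^{4·7·1}·(-1)^7·(-1)^4 = -1.
v=13: a=13^3·(≡9), b=13^5·(≡12) mod 13; (9|13)=+1, (12|13)=+1; (−1)^{3·5·6}·(+1)^5·(+1)^3 = +1.
v=7: a=7^2·(≡1), b=7^3·(≡5) mod 7; (1|7)=+1, (5|7)=-1; (−1)^{2·3·3}·(+1)^3·(-1)^2 = +1.
v=5: a=5^4·(≡2), b=5^3·(≡2) mod 5; (2|5)=-1, (2|5)=-1; (−1)^{4·3·2}·(-1)^3·(-1)^4 = -1.
v=2: v_2(a)=0, v_2(b)=2; units ≡ 3, 5 (mod 8); ε·ε+αω+βω = 1·0+0·1+2·1 ≡ 0  ⇒  (a,b)_2 = +1.
Ram(-13, 1365) = {3, 5}; no ℚ_3-point on the conic.

[3, 5]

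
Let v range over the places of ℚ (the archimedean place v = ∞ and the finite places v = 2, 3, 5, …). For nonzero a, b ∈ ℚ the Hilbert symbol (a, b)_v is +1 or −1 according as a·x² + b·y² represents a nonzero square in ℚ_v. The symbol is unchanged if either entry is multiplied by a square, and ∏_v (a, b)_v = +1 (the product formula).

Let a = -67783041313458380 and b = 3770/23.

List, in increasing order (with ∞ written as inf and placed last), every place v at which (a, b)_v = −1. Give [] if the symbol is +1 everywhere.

[2, 5, 19, 31]

Mod squares: a ≡ -267995, b ≡ 86710. Check v ∈ {∞, 2, 5, 7, 13, 19, 23, 29, 31}.
v=13: a=13^3·(≡12), b=13^1·(≡3) mod 13; (12|13)=+1, (3|13)=+1; (−1)^{3·1·6}·(+1)^1·(+1)^3 = +1.
v=7: a=7^1·(≡3), b=7^0·(≡2) mod 7; (3|7)=-1, (2|7)=+1; (−1)^{1·0·3}·(-1)^0·(+1)^1 = +1.
v=23: a=23^2·(≡3), b=23^-1·(≡21) mod 23; (3|23)=+1, (21|23)=-1; (−1)^{2·-1·11}·(+1)^-1·(-1)^2 = +1.
v=2: v_2(a)=2, v_2(b)=1; units ≡ 5, 3 (mod 8); ε·ε+αω+βω = 0·1+2·1+1·1 ≡ 1  ⇒  (a,b)_2 = -1.
v=19: a=19^1·(≡18), b=19^0·(≡2) mod 19; (18|19)=-1, (2|19)=-1; (−1)^{1·0·9}·(-1)^0·(-1)^1 = -1.
v=31: a=31^1·(≡7), b=31^0·(≡17) mod 31; (7|31)=+1, (17|31)=-1; (−1)^{1·0·15}·(+1)^0·(-1)^1 = -1.
v=29: a=29^4·(≡28), b=29^1·(≡17) mod 29; (28|29)=+1, (17|29)=-1; (−1)^{4·1·14}·(+1)^1·(-1)^4 = +1.
v=∞: -267995 < 0 and 86710 > 0  ⇒  (a,b)_∞ = +1.
v=5: a=5^1·(≡4), b=5^1·(≡3) mod 5; (4|5)=+1, (3|5)=-1; (−1)^{1·1·2}·(+1)^1·(-1)^1 = -1.
|Ram(-267995, 86710)| = 4, even; anisotropic at {2, 5, 19, 31}.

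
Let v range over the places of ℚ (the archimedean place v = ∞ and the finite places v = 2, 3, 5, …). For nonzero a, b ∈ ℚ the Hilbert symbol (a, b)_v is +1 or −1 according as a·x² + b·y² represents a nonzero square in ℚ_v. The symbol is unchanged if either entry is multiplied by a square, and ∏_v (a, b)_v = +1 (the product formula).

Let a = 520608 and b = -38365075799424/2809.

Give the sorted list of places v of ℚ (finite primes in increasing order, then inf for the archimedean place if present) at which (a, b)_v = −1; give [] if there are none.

(a, b) ≡ (32538, -72726) mod (ℚ^×)²; places V = {2, 3, 11, 17, 23, 29, 31, 53, ∞}.
(a,b)_53: α=0, u≡42; β=-2, v≡47 (mod 53); (42|53)=+1, (47|53)=+1; sign (−1)^0·+1^-2·+1^0 = +1.
(a,b)_23: α=0, u≡3; β=1, v≡2 (mod 23); (3|23)=+1, (2|23)=+1; sign (−1)^0·+1^1·+1^0 = +1.
(a,b)_31: α=0, u≡25; β=1, v≡8 (mod 31); (25|31)=+1, (8|31)=+1; sign (−1)^0·+1^1·+1^0 = +1.
(a,b)_∞: sgn(32538)=+, sgn(-72726)=−, so +1.
(a,b)_11: α=1, u≡6; β=2, v≡6 (mod 11); (6|11)=-1, (6|11)=-1; sign (−1)^0·-1^2·-1^1 = -1.
(a,b)_3: α=1, u≡1; β=5, v≡1 (mod 3); (1|3)=+1, (1|3)=+1; sign (−1)^1·+1^5·+1^1 = -1.
(a,b)_17: α=1, u≡7; β=1, v≡10 (mod 17); (7|17)=-1, (10|17)=-1; sign (−1)^0·-1^1·-1^1 = +1.
(a,b)_29: α=1, u≡1; β=2, v≡9 (mod 29); (1|29)=+1, (9|29)=+1; sign (−1)^0·+1^2·+1^1 = +1.
(a,b)_2: α=5, β=7; u≡5, v≡5 (mod 8); ε(u)ε(v)=0·0, αω(v)=5·1, βω(u)=7·1; sum ≡ 0  ⇒  +1.
(32538, -72726 / ℚ) ramifies at {3, 11}: a division algebra.

[3, 11]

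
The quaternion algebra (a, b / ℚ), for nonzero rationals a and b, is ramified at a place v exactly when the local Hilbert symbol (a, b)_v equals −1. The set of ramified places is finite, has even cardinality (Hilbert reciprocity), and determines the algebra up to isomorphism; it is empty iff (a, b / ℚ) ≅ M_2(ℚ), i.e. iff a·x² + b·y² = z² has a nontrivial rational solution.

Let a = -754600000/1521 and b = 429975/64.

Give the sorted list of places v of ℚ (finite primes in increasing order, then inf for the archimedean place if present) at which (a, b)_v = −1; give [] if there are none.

(a, b) ≡ (-385, 39) mod (ℚ^×)²; places V = {2, 3, 5, 7, 11, 13, ∞}.
(a,b)_2: α=6, β=-6; u≡7, v≡7 (mod 8); ε(u)ε(v)=1·1, αω(v)=6·0, βω(u)=-6·0; sum ≡ 1  ⇒  -1.
(a,b)_7: α=3, u≡1; β=2, v≡4 (mod 7); (1|7)=+1, (4|7)=+1; sign (−1)^0·+1^2·+1^3 = +1.
(a,b)_13: α=-2, u≡6; β=1, v≡10 (mod 13); (6|13)=-1, (10|13)=+1; sign (−1)^0·-1^1·+1^-2 = -1.
(a,b)_11: α=1, u≡5; β=0, v≡2 (mod 11); (5|11)=+1, (2|11)=-1; sign (−1)^0·+1^0·-1^1 = -1.
(a,b)_∞: sgn(-385)=−, sgn(39)=+, so +1.
(a,b)_5: α=5, u≡3; β=2, v≡1 (mod 5); (3|5)=-1, (1|5)=+1; sign (−1)^0·-1^2·+1^5 = +1.
(a,b)_3: α=-2, u≡2; β=3, v≡1 (mod 3); (2|3)=-1, (1|3)=+1; sign (−1)^0·-1^3·+1^-2 = -1.
|Ram(-385, 39)| = 4, even; anisotropic at {2, 3, 11, 13}.

[2, 3, 11, 13]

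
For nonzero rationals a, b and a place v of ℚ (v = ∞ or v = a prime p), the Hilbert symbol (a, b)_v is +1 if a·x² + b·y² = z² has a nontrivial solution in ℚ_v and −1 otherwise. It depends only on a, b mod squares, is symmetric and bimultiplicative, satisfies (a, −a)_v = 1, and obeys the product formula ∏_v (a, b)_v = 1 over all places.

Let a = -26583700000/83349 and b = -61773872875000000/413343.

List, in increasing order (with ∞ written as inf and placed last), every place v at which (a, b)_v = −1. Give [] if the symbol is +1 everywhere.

Mod squares: a ≡ -2730, b ≡ -5005. Check v ∈ {∞, 2, 3, 5, 7, 11, 13}.
v=7: a=7^-3·(≡2), b=7^-1·(≡5) mod 7; (2|7)=+1, (5|7)=-1; (−1)^{-3·-1·3}·(+1)^-1·(-1)^-3 = +1.
v=3: a=3^-5·(≡2), b=3^-10·(≡2) mod 3; (2|3)=-1, (2|3)=-1; (−1)^{-5·-10·1}·(-1)^-10·(-1)^-5 = -1.
v=5: a=5^5·(≡4), b=5^9·(≡1) mod 5; (4|5)=+1, (1|5)=+1; (−1)^{5·9·2}·(+1)^9·(+1)^5 = +1.
v=2: v_2(a)=5, v_2(b)=6; units ≡ 3, 3 (mod 8); ε·ε+αω+βω = 1·1+5·1+6·1 ≡ 0  ⇒  (a,b)_2 = +1.
v=∞: -2730 < 0 and -5005 < 0  ⇒  (a,b)_∞ = -1.
v=11: a=11^2·(≡4), b=11^3·(≡10) mod 11; (4|11)=+1, (10|11)=-1; (−1)^{2·3·5}·(+1)^3·(-1)^2 = +1.
v=13: a=13^3·(≡6), b=13^5·(≡8) mod 13; (6|13)=-1, (8|13)=-1; (−1)^{3·5·6}·(-1)^5·(-1)^3 = +1.
Ram(-2730, -5005) = {3, ∞}; no ℚ_3-point on the conic.

[3, inf]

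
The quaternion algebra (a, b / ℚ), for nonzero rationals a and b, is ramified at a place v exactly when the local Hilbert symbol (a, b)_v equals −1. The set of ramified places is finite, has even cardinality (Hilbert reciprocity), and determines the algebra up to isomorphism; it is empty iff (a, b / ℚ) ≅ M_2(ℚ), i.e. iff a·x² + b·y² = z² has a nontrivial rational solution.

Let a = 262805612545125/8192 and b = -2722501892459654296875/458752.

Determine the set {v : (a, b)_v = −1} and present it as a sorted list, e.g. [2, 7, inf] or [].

[2, 5, 7, 17]

Mod squares: a ≡ 10, b ≡ -23205. Check v ∈ {∞, 2, 3, 5, 7, 13, 17}.
v=17: a=17^2·(≡3), b=17^3·(≡11) mod 17; (3|17)=-1, (11|17)=-1; (−1)^{2·3·8}·(-1)^3·(-1)^2 = -1.
v=∞: 10 > 0 and -23205 < 0  ⇒  (a,b)_∞ = +1.
v=5: a=5^3·(≡3), b=5^9·(≡1) mod 5; (3|5)=-1, (1|5)=+1; (−1)^{3·9·2}·(-1)^9·(+1)^3 = -1.
v=3: a=3^16·(≡1), b=3^17·(≡2) mod 3; (1|3)=+1, (2|3)=-1; (−1)^{16·17·1}·(+1)^17·(-1)^16 = +1.
v=7: a=7^0·(≡3), b=7^-1·(≡6) mod 7; (3|7)=-1, (6|7)=-1; (−1)^{0·-1·3}·(-1)^-1·(-1)^0 = -1.
v=2: v_2(a)=-13, v_2(b)=-16; units ≡ 5, 3 (mod 8); ε·ε+αω+βω = 0·1+-13·1+-16·1 ≡ 1  ⇒  (a,b)_2 = -1.
v=13: a=13^2·(≡10), b=13^3·(≡4) mod 13; (10|13)=+1, (4|13)=+1; (−1)^{2·3·6}·(+1)^3·(+1)^2 = +1.
Ram(10, -23205) = {2, 5, 7, 17}; no ℚ_2-point on the conic.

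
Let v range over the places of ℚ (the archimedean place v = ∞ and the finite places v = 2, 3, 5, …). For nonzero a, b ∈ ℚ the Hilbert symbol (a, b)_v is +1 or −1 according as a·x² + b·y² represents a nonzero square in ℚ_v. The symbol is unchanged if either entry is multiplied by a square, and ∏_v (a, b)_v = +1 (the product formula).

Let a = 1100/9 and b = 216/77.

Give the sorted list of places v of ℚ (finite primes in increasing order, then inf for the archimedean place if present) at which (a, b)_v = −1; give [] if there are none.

Mod squares: a ≡ 11, b ≡ 462. Check v ∈ {∞, 2, 3, 5, 7, 11}.
v=2: v_2(a)=2, v_2(b)=3; units ≡ 3, 7 (mod 8); ε·ε+αω+βω = 1·1+2·0+3·1 ≡ 0  ⇒  (a,b)_2 = +1.
v=11: a=11^1·(≡5), b=11^-1·(≡1) mod 11; (5|11)=+1, (1|11)=+1; (−1)^{1·-1·5}·(+1)^-1·(+1)^1 = -1.
v=∞: 11 > 0 and 462 > 0  ⇒  (a,b)_∞ = +1.
v=5: a=5^2·(≡1), b=5^0·(≡3) mod 5; (1|5)=+1, (3|5)=-1; (−1)^{2·0·2}·(+1)^0·(-1)^2 = +1.
v=7: a=7^0·(≡4), b=7^-1·(≡5) mod 7; (4|7)=+1, (5|7)=-1; (−1)^{0·-1·3}·(+1)^-1·(-1)^0 = +1.
v=3: a=3^-2·(≡2), b=3^3·(≡1) mod 3; (2|3)=-1, (1|3)=+1; (−1)^{-2·3·1}·(-1)^3·(+1)^-2 = -1.
Ram(11, 462) = {3, 11}; no ℚ_3-point on the conic.

[3, 11]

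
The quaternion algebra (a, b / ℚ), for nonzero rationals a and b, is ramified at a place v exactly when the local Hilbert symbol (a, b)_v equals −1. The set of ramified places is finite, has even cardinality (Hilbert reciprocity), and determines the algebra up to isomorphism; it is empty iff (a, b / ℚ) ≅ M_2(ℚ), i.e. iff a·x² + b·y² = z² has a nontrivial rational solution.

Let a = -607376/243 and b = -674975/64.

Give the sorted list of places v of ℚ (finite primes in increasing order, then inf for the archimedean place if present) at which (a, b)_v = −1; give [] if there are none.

[11, 17, 19, inf]

(a, b) ≡ (-113883, -551) mod (ℚ^×)²; places V = {2, 3, 5, 7, 11, 17, 19, 29, ∞}.
(a,b)_5: α=0, u≡3; β=2, v≡4 (mod 5); (3|5)=-1, (4|5)=+1; sign (−1)^0·-1^2·+1^0 = +1.
(a,b)_7: α=1, u≡5; β=2, v≡1 (mod 7); (5|7)=-1, (1|7)=+1; sign (−1)^0·-1^2·+1^1 = +1.
(a,b)_3: α=-5, u≡1; β=0, v≡1 (mod 3); (1|3)=+1, (1|3)=+1; sign (−1)^0·+1^0·+1^-5 = +1.
(a,b)_19: α=0, u≡15; β=1, v≡17 (mod 19); (15|19)=-1, (17|19)=+1; sign (−1)^0·-1^1·+1^0 = -1.
(a,b)_2: α=4, β=-6; u≡5, v≡1 (mod 8); ε(u)ε(v)=0·0, αω(v)=4·0, βω(u)=-6·1; sum ≡ 0  ⇒  +1.
(a,b)_29: α=1, u≡10; β=1, v≡2 (mod 29); (10|29)=-1, (2|29)=-1; sign (−1)^0·-1^1·-1^1 = +1.
(a,b)_11: α=1, u≡4; β=0, v≡2 (mod 11); (4|11)=+1, (2|11)=-1; sign (−1)^0·+1^0·-1^1 = -1.
(a,b)_∞: sgn(-113883)=−, sgn(-551)=−, so -1.
(a,b)_17: α=1, u≡8; β=0, v≡6 (mod 17); (8|17)=+1, (6|17)=-1; sign (−1)^0·+1^0·-1^1 = -1.
|Ram(-113883, -551)| = 4, even; anisotropic at {11, 17, 19, ∞}.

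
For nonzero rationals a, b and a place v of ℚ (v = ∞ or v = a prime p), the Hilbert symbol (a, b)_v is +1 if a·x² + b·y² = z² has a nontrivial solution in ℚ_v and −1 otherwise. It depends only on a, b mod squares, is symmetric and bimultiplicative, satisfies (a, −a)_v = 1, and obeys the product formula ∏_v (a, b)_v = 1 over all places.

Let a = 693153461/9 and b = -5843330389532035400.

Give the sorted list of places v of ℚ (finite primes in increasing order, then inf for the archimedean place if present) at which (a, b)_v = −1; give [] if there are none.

[2, 13]

Mod squares: a ≡ 221, b ≡ -34034. Check v ∈ {∞, 2, 3, 5, 7, 11, 13, 17, 23}.
v=5: a=5^0·(≡4), b=5^2·(≡4) mod 5; (4|5)=+1, (4|5)=+1; (−1)^{0·2·2}·(+1)^2·(+1)^0 = +1.
v=7: a=7^2·(≡2), b=7^5·(≡6) mod 7; (2|7)=+1, (6|7)=-1; (−1)^{2·5·3}·(+1)^5·(-1)^2 = +1.
v=13: a=13^1·(≡4), b=13^3·(≡8) mod 13; (4|13)=+1, (8|13)=-1; (−1)^{1·3·6}·(+1)^3·(-1)^1 = -1.
v=2: v_2(a)=0, v_2(b)=3; units ≡ 5, 7 (mod 8); ε·ε+αω+βω = 0·1+0·0+3·1 ≡ 1  ⇒  (a,b)_2 = -1.
v=11: a=11^2·(≡3), b=11^5·(≡2) mod 11; (3|11)=+1, (2|11)=-1; (−1)^{2·5·5}·(+1)^5·(-1)^2 = +1.
v=23: a=23^2·(≡5), b=23^0·(≡2) mod 23; (5|23)=-1, (2|23)=+1; (−1)^{2·0·11}·(-1)^0·(+1)^2 = +1.
v=17: a=17^1·(≡13), b=17^3·(≡9) mod 17; (13|17)=+1, (9|17)=+1; (−1)^{1·3·8}·(+1)^3·(+1)^1 = +1.
v=∞: 221 > 0 and -34034 < 0  ⇒  (a,b)_∞ = +1.
v=3: a=3^-2·(≡2), b=3^0·(≡1) mod 3; (2|3)=-1, (1|3)=+1; (−1)^{-2·0·1}·(-1)^0·(+1)^-2 = +1.
(221, -34034 / ℚ) ramifies at {2, 13}: a division algebra.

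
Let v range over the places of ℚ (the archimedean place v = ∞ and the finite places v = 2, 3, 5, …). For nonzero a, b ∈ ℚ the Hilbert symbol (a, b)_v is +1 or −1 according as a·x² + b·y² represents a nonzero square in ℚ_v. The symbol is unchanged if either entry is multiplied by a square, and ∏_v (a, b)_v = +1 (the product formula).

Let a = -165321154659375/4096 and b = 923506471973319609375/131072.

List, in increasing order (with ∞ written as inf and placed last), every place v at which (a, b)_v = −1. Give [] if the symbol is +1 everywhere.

[5, 7, 19, 41]

Mod squares: a ≡ -95, b ≡ 7797790. Check v ∈ {∞, 2, 3, 5, 7, 11, 13, 19, 41}.
v=41: a=41^2·(≡38), b=41^3·(≡32) mod 41; (38|41)=-1, (32|41)=+1; (−1)^{2·3·20}·(-1)^3·(+1)^2 = -1.
v=11: a=11^2·(≡9), b=11^3·(≡8) mod 11; (9|11)=+1, (8|11)=-1; (−1)^{2·3·5}·(+1)^3·(-1)^2 = +1.
v=∞: -95 < 0 and 7797790 > 0  ⇒  (a,b)_∞ = +1.
v=3: a=3^4·(≡1), b=3^2·(≡1) mod 3; (1|3)=+1, (1|3)=+1; (−1)^{4·2·1}·(+1)^2·(+1)^4 = +1.
v=5: a=5^5·(≡4), b=5^7·(≡3) mod 5; (4|5)=+1, (3|5)=-1; (−1)^{5·7·2}·(+1)^7·(-1)^5 = -1.
v=19: a=19^1·(≡18), b=19^1·(≡3) mod 19; (18|19)=-1, (3|19)=-1; (−1)^{1·1·9}·(-1)^1·(-1)^1 = -1.
v=13: a=13^2·(≡3), b=13^3·(≡9) mod 13; (3|13)=+1, (9|13)=+1; (−1)^{2·3·6}·(+1)^3·(+1)^2 = +1.
v=2: v_2(a)=-12, v_2(b)=-17; units ≡ 1, 7 (mod 8); ε·ε+αω+βω = 0·1+-12·0+-17·0 ≡ 0  ⇒  (a,b)_2 = +1.
v=7: a=7^0·(≡6), b=7^3·(≡2) mod 7; (6|7)=-1, (2|7)=+1; (−1)^{0·3·3}·(-1)^3·(+1)^0 = -1.
(-95, 7797790 / ℚ) ramifies at {5, 7, 19, 41}: a division algebra.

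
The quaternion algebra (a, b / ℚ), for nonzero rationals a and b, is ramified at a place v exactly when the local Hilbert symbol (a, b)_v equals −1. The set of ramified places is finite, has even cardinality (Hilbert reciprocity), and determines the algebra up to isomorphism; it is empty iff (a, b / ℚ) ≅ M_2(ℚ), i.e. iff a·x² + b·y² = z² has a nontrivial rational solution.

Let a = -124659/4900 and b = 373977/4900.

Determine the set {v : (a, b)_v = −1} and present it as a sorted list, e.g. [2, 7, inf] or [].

(a, b) ≡ (-19, 57) mod (ℚ^×)²; places V = {2, 3, 5, 7, 19, ∞}.
(a,b)_19: α=1, u≡3; β=1, v≡10 (mod 19); (3|19)=-1, (10|19)=-1; sign (−1)^1·-1^1·-1^1 = -1.
(a,b)_7: α=-2, u≡2; β=-2, v≡1 (mod 7); (2|7)=+1, (1|7)=+1; sign (−1)^0·+1^-2·+1^-2 = +1.
(a,b)_5: α=-2, u≡1; β=-2, v≡2 (mod 5); (1|5)=+1, (2|5)=-1; sign (−1)^0·+1^-2·-1^-2 = +1.
(a,b)_∞: sgn(-19)=−, sgn(57)=+, so +1.
(a,b)_2: α=-2, β=-2; u≡5, v≡1 (mod 8); ε(u)ε(v)=0·0, αω(v)=-2·0, βω(u)=-2·1; sum ≡ 0  ⇒  +1.
(a,b)_3: α=8, u≡2; β=9, v≡1 (mod 3); (2|3)=-1, (1|3)=+1; sign (−1)^0·-1^9·+1^8 = -1.
Ram(-19, 57) = {3, 19}; no ℚ_3-point on the conic.

[3, 19]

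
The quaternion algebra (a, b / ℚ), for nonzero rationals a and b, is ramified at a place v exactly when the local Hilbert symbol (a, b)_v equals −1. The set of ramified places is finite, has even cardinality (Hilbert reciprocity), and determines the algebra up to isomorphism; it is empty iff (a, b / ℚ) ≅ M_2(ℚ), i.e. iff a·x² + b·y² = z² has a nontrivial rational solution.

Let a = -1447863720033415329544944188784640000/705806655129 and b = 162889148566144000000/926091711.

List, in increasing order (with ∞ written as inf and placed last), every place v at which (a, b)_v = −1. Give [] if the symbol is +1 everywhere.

Mod squares: a ≡ -29029, b ≡ 60214. Check v ∈ {∞, 2, 3, 5, 7, 11, 13, 17, 19, 23, 29, 31}.
v=19: a=19^-2·(≡12), b=19^-2·(≡2) mod 19; (12|19)=-1, (2|19)=-1; (−1)^{-2·-2·9}·(-1)^-2·(-1)^-2 = +1.
v=13: a=13^3·(≡10), b=13^2·(≡7) mod 13; (10|13)=+1, (7|13)=-1; (−1)^{3·2·6}·(+1)^2·(-1)^3 = -1.
v=29: a=29^5·(≡18), b=29^2·(≡8) mod 29; (18|29)=-1, (8|29)=-1; (−1)^{5·2·14}·(-1)^2·(-1)^5 = -1.
v=7: a=7^3·(≡1), b=7^1·(≡3) mod 7; (1|7)=+1, (3|7)=-1; (−1)^{3·1·3}·(+1)^1·(-1)^3 = +1.
v=∞: -29029 < 0 and 60214 > 0  ⇒  (a,b)_∞ = +1.
v=31: a=31^6·(≡4), b=31^2·(≡29) mod 31; (4|31)=+1, (29|31)=-1; (−1)^{6·2·15}·(+1)^2·(-1)^6 = +1.
v=11: a=11^5·(≡5), b=11^3·(≡8) mod 11; (5|11)=+1, (8|11)=-1; (−1)^{5·3·5}·(+1)^3·(-1)^5 = +1.
v=3: a=3^-4·(≡2), b=3^-8·(≡1) mod 3; (2|3)=-1, (1|3)=+1; (−1)^{-4·-8·1}·(-1)^-8·(+1)^-4 = +1.
v=2: v_2(a)=20, v_2(b)=13; units ≡ 3, 3 (mod 8); ε·ε+αω+βω = 1·1+20·1+13·1 ≡ 0  ⇒  (a,b)_2 = +1.
v=23: a=23^0·(≡21), b=23^-1·(≡22) mod 23; (21|23)=-1, (22|23)=-1; (−1)^{0·-1·11}·(-1)^-1·(-1)^0 = -1.
v=5: a=5^4·(≡4), b=5^6·(≡1) mod 5; (4|5)=+1, (1|5)=+1; (−1)^{4·6·2}·(+1)^6·(+1)^4 = +1.
v=17: a=17^-6·(≡7), b=17^-1·(≡5) mod 17; (7|17)=-1, (5|17)=-1; (−1)^{-6·-1·8}·(-1)^-1·(-1)^-6 = -1.
Ram(-29029, 60214) = {13, 17, 23, 29}; no ℚ_13-point on the conic.

[13, 17, 23, 29]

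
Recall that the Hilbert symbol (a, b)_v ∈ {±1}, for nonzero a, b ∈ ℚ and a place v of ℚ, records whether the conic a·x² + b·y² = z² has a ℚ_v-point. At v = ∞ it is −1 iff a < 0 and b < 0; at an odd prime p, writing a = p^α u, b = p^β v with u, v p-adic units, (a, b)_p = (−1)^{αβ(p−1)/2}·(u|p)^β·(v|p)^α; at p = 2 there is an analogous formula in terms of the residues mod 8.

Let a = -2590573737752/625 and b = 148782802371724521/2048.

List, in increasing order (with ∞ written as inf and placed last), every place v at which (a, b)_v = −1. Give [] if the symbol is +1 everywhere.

Mod squares: a ≡ -182, b ≡ 1122. Check v ∈ {∞, 2, 3, 5, 7, 11, 13, 17, 29}.
v=∞: -182 < 0 and 1122 > 0  ⇒  (a,b)_∞ = +1.
v=3: a=3^0·(≡1), b=3^3·(≡2) mod 3; (1|3)=+1, (2|3)=-1; (−1)^{0·3·1}·(+1)^3·(-1)^0 = +1.
v=29: a=29^2·(≡21), b=29^2·(≡1) mod 29; (21|29)=-1, (1|29)=+1; (−1)^{2·2·14}·(-1)^2·(+1)^2 = +1.
v=5: a=5^-4·(≡3), b=5^0·(≡2) mod 5; (3|5)=-1, (2|5)=-1; (−1)^{-4·0·2}·(-1)^0·(-1)^-4 = +1.
v=2: v_2(a)=3, v_2(b)=-11; units ≡ 5, 1 (mod 8); ε·ε+αω+βω = 0·0+3·0+-11·1 ≡ 1  ⇒  (a,b)_2 = -1.
v=17: a=17^2·(≡10), b=17^3·(≡13) mod 17; (10|17)=-1, (13|17)=+1; (−1)^{2·3·8}·(-1)^3·(+1)^2 = -1.
v=11: a=11^4·(≡4), b=11^5·(≡1) mod 11; (4|11)=+1, (1|11)=+1; (−1)^{4·5·5}·(+1)^5·(+1)^4 = +1.
v=7: a=7^1·(≡4), b=7^2·(≡4) mod 7; (4|7)=+1, (4|7)=+1; (−1)^{1·2·3}·(+1)^2·(+1)^1 = +1.
v=13: a=13^1·(≡1), b=13^2·(≡1) mod 13; (1|13)=+1, (1|13)=+1; (−1)^{1·2·6}·(+1)^2·(+1)^1 = +1.
Ram(-182, 1122) = {2, 17}; no ℚ_2-point on the conic.

[2, 17]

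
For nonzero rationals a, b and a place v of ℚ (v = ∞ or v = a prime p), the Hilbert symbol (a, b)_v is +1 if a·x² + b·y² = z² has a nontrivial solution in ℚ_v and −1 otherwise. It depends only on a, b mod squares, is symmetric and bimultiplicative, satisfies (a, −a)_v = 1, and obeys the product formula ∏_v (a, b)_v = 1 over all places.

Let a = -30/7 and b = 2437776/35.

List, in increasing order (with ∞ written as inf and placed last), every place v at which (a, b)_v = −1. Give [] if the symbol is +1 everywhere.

(a, b) ≡ (-210, 7315) mod (ℚ^×)²; places V = {2, 3, 5, 7, 11, 19, ∞}.
(a,b)_∞: sgn(-210)=−, sgn(7315)=+, so +1.
(a,b)_5: α=1, u≡2; β=-1, v≡3 (mod 5); (2|5)=-1, (3|5)=-1; sign (−1)^0·-1^-1·-1^1 = +1.
(a,b)_7: α=-1, u≡5; β=-1, v≡1 (mod 7); (5|7)=-1, (1|7)=+1; sign (−1)^1·-1^-1·+1^-1 = +1.
(a,b)_2: α=1, β=4; u≡7, v≡3 (mod 8); ε(u)ε(v)=1·1, αω(v)=1·1, βω(u)=4·0; sum ≡ 0  ⇒  +1.
(a,b)_3: α=1, u≡2; β=6, v≡1 (mod 3); (2|3)=-1, (1|3)=+1; sign (−1)^0·-1^6·+1^1 = +1.
(a,b)_19: α=0, u≡12; β=1, v≡1 (mod 19); (12|19)=-1, (1|19)=+1; sign (−1)^0·-1^1·+1^0 = -1.
(a,b)_11: α=0, u≡2; β=1, v≡5 (mod 11); (2|11)=-1, (5|11)=+1; sign (−1)^0·-1^1·+1^0 = -1.
(-210, 7315 / ℚ) ramifies at {11, 19}: a division algebra.

[11, 19]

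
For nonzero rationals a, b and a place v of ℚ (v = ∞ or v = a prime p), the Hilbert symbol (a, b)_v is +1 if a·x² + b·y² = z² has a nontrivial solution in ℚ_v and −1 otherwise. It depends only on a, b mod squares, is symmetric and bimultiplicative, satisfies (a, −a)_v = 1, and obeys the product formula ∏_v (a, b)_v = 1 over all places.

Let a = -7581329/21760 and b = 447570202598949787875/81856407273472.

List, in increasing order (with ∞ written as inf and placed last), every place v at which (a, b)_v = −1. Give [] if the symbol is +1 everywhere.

[2, 5]

(a, b) ≡ (-13685, 1495) mod (ℚ^×)²; places V = {2, 3, 5, 7, 13, 17, 19, 23, 29, 31, ∞}.
(a,b)_19: α=0, u≡14; β=2, v≡14 (mod 19); (14|19)=-1, (14|19)=-1; sign (−1)^0·-1^2·-1^0 = +1.
(a,b)_13: α=0, u≡1; β=-5, v≡6 (mod 13); (1|13)=+1, (6|13)=-1; sign (−1)^0·+1^-5·-1^0 = +1.
(a,b)_17: α=-1, u≡5; β=0, v≡1 (mod 17); (5|17)=-1, (1|17)=+1; sign (−1)^0·-1^0·+1^-1 = +1.
(a,b)_29: α=0, u≡17; β=-2, v≡16 (mod 29); (17|29)=-1, (16|29)=+1; sign (−1)^0·-1^-2·+1^0 = +1.
(a,b)_∞: sgn(-13685)=−, sgn(1495)=+, so +1.
(a,b)_31: α=2, u≡23; β=4, v≡7 (mod 31); (23|31)=-1, (7|31)=+1; sign (−1)^0·-1^4·+1^2 = +1.
(a,b)_2: α=-8, β=-18; u≡3, v≡7 (mod 8); ε(u)ε(v)=1·1, αω(v)=-8·0, βω(u)=-18·1; sum ≡ 1  ⇒  -1.
(a,b)_5: α=-1, u≡3; β=3, v≡4 (mod 5); (3|5)=-1, (4|5)=+1; sign (−1)^0·-1^3·+1^-1 = -1.
(a,b)_3: α=0, u≡1; β=4, v≡1 (mod 3); (1|3)=+1, (1|3)=+1; sign (−1)^0·+1^4·+1^0 = +1.
(a,b)_23: α=1, u≡18; β=1, v≡14 (mod 23); (18|23)=+1, (14|23)=-1; sign (−1)^1·+1^1·-1^1 = +1.
(a,b)_7: α=3, u≡6; β=8, v≡2 (mod 7); (6|7)=-1, (2|7)=+1; sign (−1)^0·-1^8·+1^3 = +1.
(-13685, 1495 / ℚ) ramifies at {2, 5}: a division algebra.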